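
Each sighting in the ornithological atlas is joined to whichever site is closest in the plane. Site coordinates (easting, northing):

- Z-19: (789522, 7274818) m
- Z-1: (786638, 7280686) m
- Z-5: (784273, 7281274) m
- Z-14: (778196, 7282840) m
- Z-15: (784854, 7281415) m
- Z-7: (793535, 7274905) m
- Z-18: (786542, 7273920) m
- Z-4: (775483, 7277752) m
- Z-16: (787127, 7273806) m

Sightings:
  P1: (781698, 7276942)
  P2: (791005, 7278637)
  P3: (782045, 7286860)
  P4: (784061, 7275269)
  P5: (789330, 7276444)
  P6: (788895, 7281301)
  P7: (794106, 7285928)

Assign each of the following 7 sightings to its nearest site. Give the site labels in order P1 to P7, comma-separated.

P1 → Z-5 (d²=25396849.00)
P2 → Z-19 (d²=16784050.00)
P3 → Z-14 (d²=30975201.00)
P4 → Z-18 (d²=7975162.00)
P5 → Z-19 (d²=2680740.00)
P6 → Z-1 (d²=5472274.00)
P7 → Z-1 (d²=83249588.00)

Z-5, Z-19, Z-14, Z-18, Z-19, Z-1, Z-1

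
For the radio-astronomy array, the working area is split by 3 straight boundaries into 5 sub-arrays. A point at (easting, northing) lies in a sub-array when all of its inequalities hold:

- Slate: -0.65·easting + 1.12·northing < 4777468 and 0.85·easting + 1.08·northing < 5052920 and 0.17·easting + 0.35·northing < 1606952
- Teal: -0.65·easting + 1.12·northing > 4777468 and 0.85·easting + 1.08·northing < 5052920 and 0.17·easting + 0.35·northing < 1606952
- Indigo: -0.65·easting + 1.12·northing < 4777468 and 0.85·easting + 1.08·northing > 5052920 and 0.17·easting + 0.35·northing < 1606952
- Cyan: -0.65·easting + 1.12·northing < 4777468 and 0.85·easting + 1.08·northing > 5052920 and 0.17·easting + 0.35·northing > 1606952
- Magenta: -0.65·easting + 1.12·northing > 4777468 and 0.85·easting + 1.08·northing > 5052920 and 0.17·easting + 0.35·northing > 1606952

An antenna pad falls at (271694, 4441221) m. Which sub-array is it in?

-0.65·271694 + 1.12·4441221 = 4797566.420, which is > 4777468
0.85·271694 + 1.08·4441221 = 5027458.580, which is < 5052920
0.17·271694 + 0.35·4441221 = 1600615.330, which is < 1606952
This sign pattern matches Teal.

Teal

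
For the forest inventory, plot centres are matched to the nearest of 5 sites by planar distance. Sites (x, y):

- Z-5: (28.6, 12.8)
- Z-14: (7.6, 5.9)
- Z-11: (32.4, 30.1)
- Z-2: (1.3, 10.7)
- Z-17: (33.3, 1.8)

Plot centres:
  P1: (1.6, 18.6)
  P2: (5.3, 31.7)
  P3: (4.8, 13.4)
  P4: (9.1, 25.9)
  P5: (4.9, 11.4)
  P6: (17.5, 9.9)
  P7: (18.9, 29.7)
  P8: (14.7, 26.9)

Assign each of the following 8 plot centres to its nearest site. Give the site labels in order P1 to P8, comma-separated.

Z-2, Z-2, Z-2, Z-2, Z-2, Z-14, Z-11, Z-11

P1 → Z-2 (d²=62.50)
P2 → Z-2 (d²=457.00)
P3 → Z-2 (d²=19.54)
P4 → Z-2 (d²=291.88)
P5 → Z-2 (d²=13.45)
P6 → Z-14 (d²=114.01)
P7 → Z-11 (d²=182.41)
P8 → Z-11 (d²=323.53)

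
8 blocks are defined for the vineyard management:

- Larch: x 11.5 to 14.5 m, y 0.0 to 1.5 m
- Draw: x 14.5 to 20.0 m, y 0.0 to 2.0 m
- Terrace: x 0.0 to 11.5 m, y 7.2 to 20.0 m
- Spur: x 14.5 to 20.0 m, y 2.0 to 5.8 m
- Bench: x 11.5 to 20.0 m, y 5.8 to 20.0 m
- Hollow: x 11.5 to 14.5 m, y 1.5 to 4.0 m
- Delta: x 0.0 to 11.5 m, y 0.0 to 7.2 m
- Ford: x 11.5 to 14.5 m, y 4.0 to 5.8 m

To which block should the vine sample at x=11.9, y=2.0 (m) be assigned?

The point has x = 11.9 and y = 2.0.
Only Hollow satisfies 11.5 ≤ x ≤ 14.5 and 1.5 ≤ y ≤ 4.0.

Hollow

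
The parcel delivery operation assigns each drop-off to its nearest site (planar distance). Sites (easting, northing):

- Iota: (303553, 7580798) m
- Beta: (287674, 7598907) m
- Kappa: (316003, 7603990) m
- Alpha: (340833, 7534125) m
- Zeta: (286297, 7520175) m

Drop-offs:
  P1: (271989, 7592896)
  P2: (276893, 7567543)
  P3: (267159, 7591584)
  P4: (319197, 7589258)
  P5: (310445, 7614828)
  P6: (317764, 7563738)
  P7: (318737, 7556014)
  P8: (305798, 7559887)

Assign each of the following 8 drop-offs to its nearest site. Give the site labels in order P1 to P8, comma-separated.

Beta, Iota, Beta, Kappa, Kappa, Iota, Iota, Iota

P1 → Beta (d²=282151346.00)
P2 → Iota (d²=886450625.00)
P3 → Beta (d²=474491554.00)
P4 → Kappa (d²=227233460.00)
P5 → Kappa (d²=148353608.00)
P6 → Iota (d²=492996121.00)
P7 → Iota (d²=844800512.00)
P8 → Iota (d²=442309946.00)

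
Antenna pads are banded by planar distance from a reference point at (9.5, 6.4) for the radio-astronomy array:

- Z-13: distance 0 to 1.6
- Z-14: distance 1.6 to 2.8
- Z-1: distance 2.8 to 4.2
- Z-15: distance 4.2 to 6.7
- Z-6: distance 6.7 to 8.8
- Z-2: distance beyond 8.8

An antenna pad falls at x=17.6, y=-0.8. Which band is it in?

Distance = √((17.6−9.5)² + (-0.8−6.4)²) = √(65.610 + 51.840) = 10.837.
8.8 ≤ 10.837 < ∞ → Z-2.

Z-2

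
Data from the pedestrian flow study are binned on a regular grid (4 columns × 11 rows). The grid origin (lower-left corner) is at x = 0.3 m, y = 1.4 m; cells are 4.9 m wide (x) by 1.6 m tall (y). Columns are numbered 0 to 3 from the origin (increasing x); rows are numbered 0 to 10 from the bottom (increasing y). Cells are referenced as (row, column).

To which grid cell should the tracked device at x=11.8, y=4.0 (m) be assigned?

Column index: ⌊(11.8 − 0.3) / 4.9⌋ = ⌊2.347⌋ = 2
Row offset from origin: ⌊(4.0 − 1.4) / 1.6⌋ = ⌊1.625⌋ = 1 → row 1

(1, 2)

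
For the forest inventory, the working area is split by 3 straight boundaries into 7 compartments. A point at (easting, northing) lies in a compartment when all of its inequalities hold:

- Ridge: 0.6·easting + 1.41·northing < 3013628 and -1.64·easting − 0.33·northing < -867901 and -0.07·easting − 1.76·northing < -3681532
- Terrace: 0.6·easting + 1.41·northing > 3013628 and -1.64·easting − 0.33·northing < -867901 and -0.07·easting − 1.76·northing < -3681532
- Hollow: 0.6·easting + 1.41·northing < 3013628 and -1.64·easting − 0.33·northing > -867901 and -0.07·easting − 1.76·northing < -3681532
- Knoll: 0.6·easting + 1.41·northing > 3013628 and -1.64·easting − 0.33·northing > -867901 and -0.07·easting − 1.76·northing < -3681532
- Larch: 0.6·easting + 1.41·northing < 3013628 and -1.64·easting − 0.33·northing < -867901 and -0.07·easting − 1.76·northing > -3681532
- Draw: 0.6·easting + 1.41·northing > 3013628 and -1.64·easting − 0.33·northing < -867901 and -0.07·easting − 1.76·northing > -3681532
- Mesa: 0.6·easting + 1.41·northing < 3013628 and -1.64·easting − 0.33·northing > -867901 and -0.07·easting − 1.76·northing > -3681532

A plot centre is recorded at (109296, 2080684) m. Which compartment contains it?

Mesa

0.6·109296 + 1.41·2080684 = 2999342.040, which is < 3013628
-1.64·109296 − 0.33·2080684 = -865871.160, which is > -867901
-0.07·109296 − 1.76·2080684 = -3669654.560, which is > -3681532
This sign pattern matches Mesa.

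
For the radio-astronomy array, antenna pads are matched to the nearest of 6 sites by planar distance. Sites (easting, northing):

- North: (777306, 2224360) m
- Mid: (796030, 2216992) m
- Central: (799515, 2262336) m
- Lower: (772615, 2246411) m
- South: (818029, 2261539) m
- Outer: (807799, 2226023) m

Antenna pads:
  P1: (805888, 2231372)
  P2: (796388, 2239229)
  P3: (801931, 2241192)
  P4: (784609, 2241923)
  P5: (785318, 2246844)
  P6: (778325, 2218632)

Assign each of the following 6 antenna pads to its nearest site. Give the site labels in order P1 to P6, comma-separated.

Outer, Outer, Outer, Lower, Lower, North

P1 → Outer (d²=32263722.00)
P2 → Outer (d²=304609357.00)
P3 → Outer (d²=264531985.00)
P4 → Lower (d²=163998180.00)
P5 → Lower (d²=161553698.00)
P6 → North (d²=33848345.00)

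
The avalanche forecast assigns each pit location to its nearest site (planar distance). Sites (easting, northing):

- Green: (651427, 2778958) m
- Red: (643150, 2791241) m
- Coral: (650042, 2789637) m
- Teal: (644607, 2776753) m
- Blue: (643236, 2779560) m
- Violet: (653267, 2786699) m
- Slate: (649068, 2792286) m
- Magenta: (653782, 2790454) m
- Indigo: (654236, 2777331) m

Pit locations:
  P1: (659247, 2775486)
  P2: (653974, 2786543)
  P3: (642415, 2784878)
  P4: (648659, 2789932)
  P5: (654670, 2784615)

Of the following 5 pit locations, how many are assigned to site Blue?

P1 → Indigo
P2 → Violet
P3 → Blue
P4 → Coral
P5 → Violet
1 of the 5 goes to Blue.

1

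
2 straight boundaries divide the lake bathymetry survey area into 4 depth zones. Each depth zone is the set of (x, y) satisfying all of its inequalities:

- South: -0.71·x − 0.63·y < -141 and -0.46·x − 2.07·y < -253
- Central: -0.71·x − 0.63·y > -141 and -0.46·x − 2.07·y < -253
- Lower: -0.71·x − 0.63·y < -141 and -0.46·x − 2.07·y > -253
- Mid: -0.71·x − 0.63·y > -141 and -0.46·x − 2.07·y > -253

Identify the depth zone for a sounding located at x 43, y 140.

-0.71·43 − 0.63·140 = -118.730, which is > -141
-0.46·43 − 2.07·140 = -309.580, which is < -253
This sign pattern matches Central.

Central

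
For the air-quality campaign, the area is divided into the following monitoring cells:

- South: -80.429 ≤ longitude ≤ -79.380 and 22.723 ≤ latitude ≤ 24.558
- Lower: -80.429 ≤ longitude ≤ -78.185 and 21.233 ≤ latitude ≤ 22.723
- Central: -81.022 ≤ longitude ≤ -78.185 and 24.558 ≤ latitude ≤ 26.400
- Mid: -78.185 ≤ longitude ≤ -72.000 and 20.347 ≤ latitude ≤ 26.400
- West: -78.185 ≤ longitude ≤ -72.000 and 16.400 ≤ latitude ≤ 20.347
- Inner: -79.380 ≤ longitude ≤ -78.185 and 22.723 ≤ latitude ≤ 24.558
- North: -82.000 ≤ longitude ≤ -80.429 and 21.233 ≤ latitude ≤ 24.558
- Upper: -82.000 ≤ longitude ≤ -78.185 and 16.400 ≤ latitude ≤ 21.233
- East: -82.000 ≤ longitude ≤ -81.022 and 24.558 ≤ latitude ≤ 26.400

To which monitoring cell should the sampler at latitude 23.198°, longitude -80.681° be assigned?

North

The point has longitude = -80.681 and latitude = 23.198.
Only North satisfies -82.000 ≤ longitude ≤ -80.429 and 21.233 ≤ latitude ≤ 24.558.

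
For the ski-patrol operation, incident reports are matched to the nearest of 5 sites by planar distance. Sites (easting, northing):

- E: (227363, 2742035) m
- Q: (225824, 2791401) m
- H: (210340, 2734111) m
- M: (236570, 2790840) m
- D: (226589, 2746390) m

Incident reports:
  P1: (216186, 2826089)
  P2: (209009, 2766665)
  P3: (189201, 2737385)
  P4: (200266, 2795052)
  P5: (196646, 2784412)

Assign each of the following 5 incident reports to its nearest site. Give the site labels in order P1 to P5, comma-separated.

Q, D, H, Q, Q

P1 → Q (d²=1296148388.00)
P2 → D (d²=720132025.00)
P3 → H (d²=457576397.00)
P4 → Q (d²=666541165.00)
P5 → Q (d²=900201805.00)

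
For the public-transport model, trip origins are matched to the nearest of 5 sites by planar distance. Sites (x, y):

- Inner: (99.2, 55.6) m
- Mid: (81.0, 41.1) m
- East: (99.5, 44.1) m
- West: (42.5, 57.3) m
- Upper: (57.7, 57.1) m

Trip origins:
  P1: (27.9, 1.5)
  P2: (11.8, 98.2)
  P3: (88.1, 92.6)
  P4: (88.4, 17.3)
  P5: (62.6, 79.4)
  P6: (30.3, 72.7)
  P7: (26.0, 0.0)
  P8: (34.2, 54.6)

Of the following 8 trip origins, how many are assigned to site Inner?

1

P1 → West
P2 → West
P3 → Inner
P4 → Mid
P5 → Upper
P6 → West
P7 → West
P8 → West
1 of the 8 goes to Inner.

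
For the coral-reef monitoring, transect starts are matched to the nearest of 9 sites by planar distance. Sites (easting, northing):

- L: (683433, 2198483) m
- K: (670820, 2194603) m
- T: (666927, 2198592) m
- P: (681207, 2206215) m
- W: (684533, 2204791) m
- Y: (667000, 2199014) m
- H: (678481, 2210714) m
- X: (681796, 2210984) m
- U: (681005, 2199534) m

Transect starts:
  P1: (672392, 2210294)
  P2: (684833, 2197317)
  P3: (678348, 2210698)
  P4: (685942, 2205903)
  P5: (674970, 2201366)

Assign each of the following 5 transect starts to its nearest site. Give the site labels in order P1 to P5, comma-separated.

P1 → H (d²=37252321.00)
P2 → L (d²=3319556.00)
P3 → H (d²=17945.00)
P4 → W (d²=3221825.00)
P5 → U (d²=39777449.00)

H, L, H, W, U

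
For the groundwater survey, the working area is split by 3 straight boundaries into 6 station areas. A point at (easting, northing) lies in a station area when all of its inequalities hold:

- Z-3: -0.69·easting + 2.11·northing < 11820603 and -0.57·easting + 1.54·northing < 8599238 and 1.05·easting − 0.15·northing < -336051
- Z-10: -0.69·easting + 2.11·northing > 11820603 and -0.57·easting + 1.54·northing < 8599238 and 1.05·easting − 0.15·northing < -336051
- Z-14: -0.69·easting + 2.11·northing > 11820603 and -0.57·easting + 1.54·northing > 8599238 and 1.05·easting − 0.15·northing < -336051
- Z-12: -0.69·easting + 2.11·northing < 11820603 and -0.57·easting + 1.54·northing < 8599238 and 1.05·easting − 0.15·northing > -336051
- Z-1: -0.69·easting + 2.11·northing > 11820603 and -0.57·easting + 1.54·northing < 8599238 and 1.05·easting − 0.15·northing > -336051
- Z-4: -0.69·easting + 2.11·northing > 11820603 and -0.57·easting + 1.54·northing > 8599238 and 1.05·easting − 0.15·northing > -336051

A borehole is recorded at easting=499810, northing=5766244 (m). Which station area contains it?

-0.69·499810 + 2.11·5766244 = 11821905.940, which is > 11820603
-0.57·499810 + 1.54·5766244 = 8595124.060, which is < 8599238
1.05·499810 − 0.15·5766244 = -340136.100, which is < -336051
This sign pattern matches Z-10.

Z-10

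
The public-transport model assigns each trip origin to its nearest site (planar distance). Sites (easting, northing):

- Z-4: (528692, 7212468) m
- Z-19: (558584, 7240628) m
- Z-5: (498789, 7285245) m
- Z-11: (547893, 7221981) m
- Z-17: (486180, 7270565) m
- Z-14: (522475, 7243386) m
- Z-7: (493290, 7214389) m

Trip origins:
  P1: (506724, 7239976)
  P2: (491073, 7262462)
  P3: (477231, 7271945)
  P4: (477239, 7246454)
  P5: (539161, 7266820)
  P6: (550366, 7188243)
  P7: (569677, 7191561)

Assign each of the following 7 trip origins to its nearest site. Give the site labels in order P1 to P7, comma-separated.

P1 → Z-14 (d²=259722101.00)
P2 → Z-17 (d²=89600058.00)
P3 → Z-17 (d²=81989001.00)
P4 → Z-17 (d²=661281802.00)
P5 → Z-14 (d²=827574952.00)
P6 → Z-4 (d²=1056612901.00)
P7 → Z-11 (d²=1399919056.00)

Z-14, Z-17, Z-17, Z-17, Z-14, Z-4, Z-11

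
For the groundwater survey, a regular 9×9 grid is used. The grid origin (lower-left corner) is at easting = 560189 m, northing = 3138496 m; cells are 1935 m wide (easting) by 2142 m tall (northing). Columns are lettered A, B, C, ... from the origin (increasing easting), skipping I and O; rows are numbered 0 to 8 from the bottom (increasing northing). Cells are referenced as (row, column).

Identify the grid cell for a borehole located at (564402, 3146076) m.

Column index: ⌊(564402 − 560189) / 1935⌋ = ⌊2.177⌋ = 2 → column C
Row offset from origin: ⌊(3146076 − 3138496) / 2142⌋ = ⌊3.539⌋ = 3 → row 3

(3, C)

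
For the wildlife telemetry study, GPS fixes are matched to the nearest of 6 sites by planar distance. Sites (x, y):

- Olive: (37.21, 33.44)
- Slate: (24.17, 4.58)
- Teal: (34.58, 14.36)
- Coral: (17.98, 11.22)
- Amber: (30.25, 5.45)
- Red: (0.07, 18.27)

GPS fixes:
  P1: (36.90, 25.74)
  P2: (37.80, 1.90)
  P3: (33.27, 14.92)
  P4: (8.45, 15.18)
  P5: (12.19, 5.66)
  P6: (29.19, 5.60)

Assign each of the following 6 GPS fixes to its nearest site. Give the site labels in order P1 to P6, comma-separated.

Olive, Amber, Teal, Red, Coral, Amber

P1 → Olive (d²=59.39)
P2 → Amber (d²=69.60)
P3 → Teal (d²=2.03)
P4 → Red (d²=79.77)
P5 → Coral (d²=64.44)
P6 → Amber (d²=1.15)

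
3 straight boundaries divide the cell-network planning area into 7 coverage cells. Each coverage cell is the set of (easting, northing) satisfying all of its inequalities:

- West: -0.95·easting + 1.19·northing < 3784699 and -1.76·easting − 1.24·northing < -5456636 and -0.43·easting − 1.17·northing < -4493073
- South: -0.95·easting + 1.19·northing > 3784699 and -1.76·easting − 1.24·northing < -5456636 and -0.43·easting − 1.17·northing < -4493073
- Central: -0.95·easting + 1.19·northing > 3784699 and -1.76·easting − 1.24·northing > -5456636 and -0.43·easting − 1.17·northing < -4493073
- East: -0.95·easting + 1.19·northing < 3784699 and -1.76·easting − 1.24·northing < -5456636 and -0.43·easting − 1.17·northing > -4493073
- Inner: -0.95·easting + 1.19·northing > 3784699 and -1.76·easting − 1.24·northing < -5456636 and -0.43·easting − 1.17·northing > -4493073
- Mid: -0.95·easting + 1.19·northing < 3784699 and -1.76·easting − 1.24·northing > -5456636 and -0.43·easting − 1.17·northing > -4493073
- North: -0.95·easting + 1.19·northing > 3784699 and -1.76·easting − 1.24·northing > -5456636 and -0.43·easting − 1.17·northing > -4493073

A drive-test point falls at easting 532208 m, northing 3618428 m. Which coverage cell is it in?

-0.95·532208 + 1.19·3618428 = 3800331.720, which is > 3784699
-1.76·532208 − 1.24·3618428 = -5423536.800, which is > -5456636
-0.43·532208 − 1.17·3618428 = -4462410.200, which is > -4493073
This sign pattern matches North.

North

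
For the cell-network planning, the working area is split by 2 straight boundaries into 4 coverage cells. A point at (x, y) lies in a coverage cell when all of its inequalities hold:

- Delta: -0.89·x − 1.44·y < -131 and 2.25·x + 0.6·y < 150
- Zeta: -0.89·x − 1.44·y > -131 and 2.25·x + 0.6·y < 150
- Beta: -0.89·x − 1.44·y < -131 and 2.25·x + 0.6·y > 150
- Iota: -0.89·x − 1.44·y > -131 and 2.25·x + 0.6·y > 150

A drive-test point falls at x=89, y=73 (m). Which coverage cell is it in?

Beta

-0.89·89 − 1.44·73 = -184.330, which is < -131
2.25·89 + 0.6·73 = 244.050, which is > 150
This sign pattern matches Beta.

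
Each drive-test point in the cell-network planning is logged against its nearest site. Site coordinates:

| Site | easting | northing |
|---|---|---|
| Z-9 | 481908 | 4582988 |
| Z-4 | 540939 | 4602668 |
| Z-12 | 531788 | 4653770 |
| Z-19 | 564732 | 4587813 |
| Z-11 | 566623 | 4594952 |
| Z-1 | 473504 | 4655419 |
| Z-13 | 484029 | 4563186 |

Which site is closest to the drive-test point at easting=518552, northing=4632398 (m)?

Z-12

Squared distances to each site:
Z-9: 3784130836.000; Z-4: 1385050669.000; Z-12: 631954080.000; Z-19: 4120414625.000; Z-11: 3713023957.000; Z-1: 2559288745.000; Z-13: 5982138473.000.
Minimum at Z-12.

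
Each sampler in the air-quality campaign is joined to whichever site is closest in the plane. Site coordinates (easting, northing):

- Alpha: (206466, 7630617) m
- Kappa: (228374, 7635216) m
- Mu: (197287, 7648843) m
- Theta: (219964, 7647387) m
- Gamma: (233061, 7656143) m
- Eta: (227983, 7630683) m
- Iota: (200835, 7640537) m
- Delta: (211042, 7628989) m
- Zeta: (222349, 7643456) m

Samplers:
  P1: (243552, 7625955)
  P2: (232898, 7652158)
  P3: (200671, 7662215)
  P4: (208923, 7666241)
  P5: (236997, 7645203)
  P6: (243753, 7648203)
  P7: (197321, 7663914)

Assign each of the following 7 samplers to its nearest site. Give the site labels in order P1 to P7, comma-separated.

P1 → Eta (d²=264747745.00)
P2 → Gamma (d²=15906794.00)
P3 → Mu (d²=190261840.00)
P4 → Mu (d²=438086900.00)
P5 → Gamma (d²=135175696.00)
P6 → Gamma (d²=177362464.00)
P7 → Mu (d²=227136197.00)

Eta, Gamma, Mu, Mu, Gamma, Gamma, Mu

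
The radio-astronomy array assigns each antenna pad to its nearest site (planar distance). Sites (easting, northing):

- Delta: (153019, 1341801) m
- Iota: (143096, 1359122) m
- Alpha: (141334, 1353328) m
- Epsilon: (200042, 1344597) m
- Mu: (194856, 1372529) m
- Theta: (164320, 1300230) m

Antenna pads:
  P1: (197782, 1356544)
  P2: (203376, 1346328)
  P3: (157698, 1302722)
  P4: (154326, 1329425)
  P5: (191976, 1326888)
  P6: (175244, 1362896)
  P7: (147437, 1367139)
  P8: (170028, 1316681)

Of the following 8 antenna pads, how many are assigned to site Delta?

P1 → Epsilon
P2 → Epsilon
P3 → Theta
P4 → Delta
P5 → Epsilon
P6 → Mu
P7 → Iota
P8 → Theta
1 of the 8 goes to Delta.

1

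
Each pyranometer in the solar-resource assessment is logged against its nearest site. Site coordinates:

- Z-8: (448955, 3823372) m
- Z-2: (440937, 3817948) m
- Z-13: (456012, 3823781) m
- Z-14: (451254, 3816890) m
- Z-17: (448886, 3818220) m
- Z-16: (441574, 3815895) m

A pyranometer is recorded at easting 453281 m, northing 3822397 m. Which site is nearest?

Squared distances to each site:
Z-8: 19664901.000; Z-2: 172167937.000; Z-13: 9373817.000; Z-14: 34435778.000; Z-17: 36763354.000; Z-16: 179329853.000.
Minimum at Z-13.

Z-13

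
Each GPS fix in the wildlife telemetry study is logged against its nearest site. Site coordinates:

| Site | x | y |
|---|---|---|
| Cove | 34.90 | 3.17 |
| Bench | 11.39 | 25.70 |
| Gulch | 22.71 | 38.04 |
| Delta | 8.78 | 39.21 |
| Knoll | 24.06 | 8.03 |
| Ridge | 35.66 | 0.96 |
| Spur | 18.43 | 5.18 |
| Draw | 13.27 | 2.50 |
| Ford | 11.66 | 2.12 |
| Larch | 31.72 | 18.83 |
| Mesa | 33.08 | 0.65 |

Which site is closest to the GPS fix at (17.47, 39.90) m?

Squared distances to each site:
Cove: 1652.898; Bench: 238.606; Gulch: 30.917; Delta: 75.992; Knoll: 1059.125; Ridge: 1847.200; Spur: 1206.400; Draw: 1416.400; Ford: 1461.085; Larch: 647.007; Mesa: 1784.235.
Minimum at Gulch.

Gulch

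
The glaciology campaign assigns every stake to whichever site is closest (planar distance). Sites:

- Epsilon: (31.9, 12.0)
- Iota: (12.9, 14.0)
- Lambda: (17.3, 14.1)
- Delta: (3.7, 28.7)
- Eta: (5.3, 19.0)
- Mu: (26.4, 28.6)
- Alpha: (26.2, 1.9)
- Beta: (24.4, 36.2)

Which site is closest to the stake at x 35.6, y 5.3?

Squared distances to each site:
Epsilon: 58.580; Iota: 590.980; Lambda: 412.330; Delta: 1565.170; Eta: 1105.780; Mu: 627.530; Alpha: 99.920; Beta: 1080.250.
Minimum at Epsilon.

Epsilon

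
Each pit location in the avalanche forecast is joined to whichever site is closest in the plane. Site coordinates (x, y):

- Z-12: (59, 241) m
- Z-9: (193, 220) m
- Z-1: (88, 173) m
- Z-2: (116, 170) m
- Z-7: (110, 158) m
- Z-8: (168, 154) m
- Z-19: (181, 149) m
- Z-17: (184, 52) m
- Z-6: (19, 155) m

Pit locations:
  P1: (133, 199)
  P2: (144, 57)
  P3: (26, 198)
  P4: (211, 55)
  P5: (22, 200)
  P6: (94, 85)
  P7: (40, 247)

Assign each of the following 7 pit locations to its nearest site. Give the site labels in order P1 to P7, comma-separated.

P1 → Z-2 (d²=1130.00)
P2 → Z-17 (d²=1625.00)
P3 → Z-6 (d²=1898.00)
P4 → Z-17 (d²=738.00)
P5 → Z-6 (d²=2034.00)
P6 → Z-7 (d²=5585.00)
P7 → Z-12 (d²=397.00)

Z-2, Z-17, Z-6, Z-17, Z-6, Z-7, Z-12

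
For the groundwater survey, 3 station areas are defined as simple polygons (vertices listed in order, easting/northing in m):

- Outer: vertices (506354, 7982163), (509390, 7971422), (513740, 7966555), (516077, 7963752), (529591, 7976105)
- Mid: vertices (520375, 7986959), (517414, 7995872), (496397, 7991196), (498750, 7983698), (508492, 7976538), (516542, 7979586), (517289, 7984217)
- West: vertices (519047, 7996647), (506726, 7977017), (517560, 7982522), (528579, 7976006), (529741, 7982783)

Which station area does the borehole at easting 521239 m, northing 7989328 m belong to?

Cast a ray rightward from (521239, 7989328). For each polygon, the edges (by vertex number in listed order) whose endpoints lie on opposite sides of northing = 7989328, where each meets that height, and whether that is right or left of the point:
Outer: no edge straddles that height → 0 crossings.
Mid: 1–2 at easting≈519588.0 (left), 3–4 at easting≈496983.2 (left) → 0 crossings.
West: 1–2 at easting≈514453.1 (left), 5–1 at easting≈524692.5 (right) → 1 crossing.
Only West has an odd count, so the point is inside West.

West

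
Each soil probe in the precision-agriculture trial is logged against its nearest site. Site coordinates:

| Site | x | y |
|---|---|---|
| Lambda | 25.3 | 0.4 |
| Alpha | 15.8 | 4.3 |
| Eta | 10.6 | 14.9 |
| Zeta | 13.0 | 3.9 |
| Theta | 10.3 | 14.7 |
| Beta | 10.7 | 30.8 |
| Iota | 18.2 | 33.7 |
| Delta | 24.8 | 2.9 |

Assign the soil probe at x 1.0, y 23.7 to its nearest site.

Squared distances to each site:
Lambda: 1133.380; Alpha: 595.400; Eta: 169.600; Zeta: 536.040; Theta: 167.490; Beta: 144.500; Iota: 395.840; Delta: 999.080.
Minimum at Beta.

Beta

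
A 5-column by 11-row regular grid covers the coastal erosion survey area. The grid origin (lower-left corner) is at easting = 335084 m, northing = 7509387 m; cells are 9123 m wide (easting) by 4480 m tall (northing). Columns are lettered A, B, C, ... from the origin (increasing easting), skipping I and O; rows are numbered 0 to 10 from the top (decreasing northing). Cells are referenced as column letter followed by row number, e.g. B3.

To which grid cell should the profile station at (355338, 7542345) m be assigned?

C3

Column index: ⌊(355338 − 335084) / 9123⌋ = ⌊2.220⌋ = 2 → column C
Row offset from origin: ⌊(7542345 − 7509387) / 4480⌋ = ⌊7.357⌋ = 7 → row 3 (counted from top)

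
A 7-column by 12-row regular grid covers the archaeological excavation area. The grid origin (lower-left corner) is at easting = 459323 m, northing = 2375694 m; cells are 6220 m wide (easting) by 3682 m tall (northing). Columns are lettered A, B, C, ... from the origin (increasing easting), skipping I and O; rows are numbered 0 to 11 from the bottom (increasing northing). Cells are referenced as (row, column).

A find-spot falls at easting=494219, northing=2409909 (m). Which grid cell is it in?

Column index: ⌊(494219 − 459323) / 6220⌋ = ⌊5.610⌋ = 5 → column F
Row offset from origin: ⌊(2409909 − 2375694) / 3682⌋ = ⌊9.293⌋ = 9 → row 9

(9, F)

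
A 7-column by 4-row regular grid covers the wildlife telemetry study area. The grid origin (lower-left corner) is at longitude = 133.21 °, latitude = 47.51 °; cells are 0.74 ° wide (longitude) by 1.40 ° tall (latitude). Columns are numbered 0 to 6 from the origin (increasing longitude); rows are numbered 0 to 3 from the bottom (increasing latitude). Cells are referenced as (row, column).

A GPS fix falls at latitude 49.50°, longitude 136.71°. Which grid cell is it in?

Column index: ⌊(136.71 − 133.21) / 0.74⌋ = ⌊4.730⌋ = 4
Row offset from origin: ⌊(49.50 − 47.51) / 1.40⌋ = ⌊1.421⌋ = 1 → row 1

(1, 4)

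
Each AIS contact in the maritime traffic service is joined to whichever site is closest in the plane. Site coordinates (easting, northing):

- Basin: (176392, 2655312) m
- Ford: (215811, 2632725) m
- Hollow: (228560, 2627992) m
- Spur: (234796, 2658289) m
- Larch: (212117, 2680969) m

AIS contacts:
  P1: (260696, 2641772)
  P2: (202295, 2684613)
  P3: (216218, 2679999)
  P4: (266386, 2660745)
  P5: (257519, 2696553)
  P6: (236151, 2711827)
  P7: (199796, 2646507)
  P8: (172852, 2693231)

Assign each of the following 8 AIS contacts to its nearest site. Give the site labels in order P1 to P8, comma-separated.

Spur, Larch, Larch, Spur, Spur, Larch, Ford, Basin

P1 → Spur (d²=943621289.00)
P2 → Larch (d²=109750420.00)
P3 → Larch (d²=17759101.00)
P4 → Spur (d²=1003960036.00)
P5 → Spur (d²=1980468425.00)
P6 → Larch (d²=1529849320.00)
P7 → Ford (d²=446423749.00)
P8 → Basin (d²=1450382161.00)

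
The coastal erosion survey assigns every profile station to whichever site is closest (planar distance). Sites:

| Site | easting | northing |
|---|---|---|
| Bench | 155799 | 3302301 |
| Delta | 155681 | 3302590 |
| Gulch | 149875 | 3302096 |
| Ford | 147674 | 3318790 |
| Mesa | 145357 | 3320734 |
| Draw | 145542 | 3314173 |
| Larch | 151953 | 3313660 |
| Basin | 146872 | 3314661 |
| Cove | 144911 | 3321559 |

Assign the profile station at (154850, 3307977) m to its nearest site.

Delta

Squared distances to each site:
Bench: 33117577.000; Delta: 29710330.000; Gulch: 59336786.000; Ford: 168415945.000; Mesa: 252858098.000; Draw: 125029280.000; Larch: 40689098.000; Basin: 108324340.000; Cove: 283254445.000.
Minimum at Delta.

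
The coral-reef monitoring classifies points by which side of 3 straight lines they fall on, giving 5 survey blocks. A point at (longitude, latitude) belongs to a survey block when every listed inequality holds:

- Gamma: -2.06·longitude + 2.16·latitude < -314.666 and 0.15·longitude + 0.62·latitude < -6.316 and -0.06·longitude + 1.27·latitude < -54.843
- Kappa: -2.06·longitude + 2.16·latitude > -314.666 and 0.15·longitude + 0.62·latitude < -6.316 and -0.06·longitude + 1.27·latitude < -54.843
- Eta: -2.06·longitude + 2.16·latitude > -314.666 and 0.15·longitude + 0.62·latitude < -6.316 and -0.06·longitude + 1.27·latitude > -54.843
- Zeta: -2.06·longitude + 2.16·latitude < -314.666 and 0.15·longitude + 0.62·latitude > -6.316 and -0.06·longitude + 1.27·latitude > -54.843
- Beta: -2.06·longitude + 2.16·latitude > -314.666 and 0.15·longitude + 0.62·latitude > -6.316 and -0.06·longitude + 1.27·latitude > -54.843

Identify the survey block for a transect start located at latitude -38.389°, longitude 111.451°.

Kappa

-2.06·111.451 + 2.16·-38.389 = -312.509, which is > -314.666
0.15·111.451 + 0.62·-38.389 = -7.084, which is < -6.316
-0.06·111.451 + 1.27·-38.389 = -55.441, which is < -54.843
This sign pattern matches Kappa.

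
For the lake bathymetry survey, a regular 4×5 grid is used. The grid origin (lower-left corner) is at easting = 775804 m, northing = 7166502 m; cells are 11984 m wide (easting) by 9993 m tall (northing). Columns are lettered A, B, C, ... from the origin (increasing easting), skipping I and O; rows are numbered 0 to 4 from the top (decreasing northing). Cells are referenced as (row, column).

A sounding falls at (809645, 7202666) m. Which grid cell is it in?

(1, C)

Column index: ⌊(809645 − 775804) / 11984⌋ = ⌊2.824⌋ = 2 → column C
Row offset from origin: ⌊(7202666 − 7166502) / 9993⌋ = ⌊3.619⌋ = 3 → row 1 (counted from top)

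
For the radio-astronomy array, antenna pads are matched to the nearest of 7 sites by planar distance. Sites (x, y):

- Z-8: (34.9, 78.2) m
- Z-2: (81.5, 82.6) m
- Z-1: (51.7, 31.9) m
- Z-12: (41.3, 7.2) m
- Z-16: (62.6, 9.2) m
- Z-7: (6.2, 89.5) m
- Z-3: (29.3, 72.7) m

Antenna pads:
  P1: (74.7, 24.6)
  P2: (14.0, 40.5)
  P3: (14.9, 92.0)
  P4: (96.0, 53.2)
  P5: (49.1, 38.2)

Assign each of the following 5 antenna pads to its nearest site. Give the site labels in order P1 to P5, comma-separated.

P1 → Z-16 (d²=383.57)
P2 → Z-3 (d²=1270.93)
P3 → Z-7 (d²=81.94)
P4 → Z-2 (d²=1074.61)
P5 → Z-1 (d²=46.45)

Z-16, Z-3, Z-7, Z-2, Z-1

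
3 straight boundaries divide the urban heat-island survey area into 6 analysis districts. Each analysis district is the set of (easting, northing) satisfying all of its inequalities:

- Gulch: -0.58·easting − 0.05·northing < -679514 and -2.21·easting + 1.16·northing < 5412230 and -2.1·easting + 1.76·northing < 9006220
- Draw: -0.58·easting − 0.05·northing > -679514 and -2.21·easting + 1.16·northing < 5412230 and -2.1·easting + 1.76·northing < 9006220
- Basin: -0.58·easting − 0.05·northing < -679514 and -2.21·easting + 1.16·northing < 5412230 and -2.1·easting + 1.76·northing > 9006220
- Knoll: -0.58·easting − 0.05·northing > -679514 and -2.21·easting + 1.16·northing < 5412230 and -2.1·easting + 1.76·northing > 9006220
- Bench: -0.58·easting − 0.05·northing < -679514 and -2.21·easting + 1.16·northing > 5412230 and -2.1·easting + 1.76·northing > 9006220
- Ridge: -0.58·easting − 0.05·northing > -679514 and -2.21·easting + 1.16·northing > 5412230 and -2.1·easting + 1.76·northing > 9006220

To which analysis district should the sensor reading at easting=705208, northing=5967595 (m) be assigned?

Basin

-0.58·705208 − 0.05·5967595 = -707400.390, which is < -679514
-2.21·705208 + 1.16·5967595 = 5363900.520, which is < 5412230
-2.1·705208 + 1.76·5967595 = 9022030.400, which is > 9006220
This sign pattern matches Basin.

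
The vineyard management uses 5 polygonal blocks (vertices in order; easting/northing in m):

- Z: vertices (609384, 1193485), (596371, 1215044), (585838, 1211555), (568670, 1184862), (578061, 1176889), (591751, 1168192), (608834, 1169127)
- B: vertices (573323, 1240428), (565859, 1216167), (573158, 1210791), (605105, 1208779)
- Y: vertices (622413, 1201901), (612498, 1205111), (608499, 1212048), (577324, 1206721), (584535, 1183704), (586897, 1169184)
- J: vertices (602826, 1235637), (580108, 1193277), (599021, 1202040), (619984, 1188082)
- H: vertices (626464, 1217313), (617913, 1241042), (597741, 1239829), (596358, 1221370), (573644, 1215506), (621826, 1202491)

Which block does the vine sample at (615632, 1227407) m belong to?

H

Cast a ray rightward from (615632, 1227407). For each polygon, the edges (by vertex number in listed order) whose endpoints lie on opposite sides of northing = 1227407, where each meets that height, and whether that is right or left of the point:
Z: no edge straddles that height → 0 crossings.
B: 1–2 at easting≈569317.0 (left), 4–1 at easting≈586398.7 (left) → 0 crossings.
Y: no edge straddles that height → 0 crossings.
J: 1–2 at easting≈598412.2 (left), 4–1 at easting≈605795.4 (left) → 0 crossings.
H: 1–2 at easting≈622826.5 (right), 3–4 at easting≈596810.3 (left) → 1 crossing.
Only H has an odd count, so the point is inside H.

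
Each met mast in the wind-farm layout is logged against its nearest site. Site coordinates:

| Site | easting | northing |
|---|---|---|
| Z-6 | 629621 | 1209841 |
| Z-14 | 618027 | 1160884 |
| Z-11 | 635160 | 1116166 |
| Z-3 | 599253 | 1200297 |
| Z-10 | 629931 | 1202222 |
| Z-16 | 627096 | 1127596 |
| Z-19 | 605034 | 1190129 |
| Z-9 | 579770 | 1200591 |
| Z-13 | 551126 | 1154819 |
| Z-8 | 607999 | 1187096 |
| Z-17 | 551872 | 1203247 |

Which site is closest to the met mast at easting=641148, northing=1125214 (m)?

Z-11

Squared distances to each site:
Z-6: 7294600858.000; Z-14: 1806929541.000; Z-11: 117722448.000; Z-3: 7392647914.000; Z-10: 6056053153.000; Z-16: 203132628.000; Z-19: 5518178221.000; Z-9: 9448951013.000; Z-13: 8980416509.000; Z-8: 4928238125.000; Z-17: 14059353265.000.
Minimum at Z-11.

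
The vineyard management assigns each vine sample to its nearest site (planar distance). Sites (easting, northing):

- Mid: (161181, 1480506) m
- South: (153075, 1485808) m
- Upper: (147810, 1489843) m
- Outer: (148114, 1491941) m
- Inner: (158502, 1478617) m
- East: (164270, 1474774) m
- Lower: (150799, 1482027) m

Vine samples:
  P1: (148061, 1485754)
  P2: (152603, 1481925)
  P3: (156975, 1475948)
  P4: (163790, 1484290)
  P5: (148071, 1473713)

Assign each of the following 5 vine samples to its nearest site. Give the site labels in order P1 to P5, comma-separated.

Upper, Lower, Inner, Mid, Lower

P1 → Upper (d²=16782922.00)
P2 → Lower (d²=3264820.00)
P3 → Inner (d²=9455290.00)
P4 → Mid (d²=21125537.00)
P5 → Lower (d²=76564580.00)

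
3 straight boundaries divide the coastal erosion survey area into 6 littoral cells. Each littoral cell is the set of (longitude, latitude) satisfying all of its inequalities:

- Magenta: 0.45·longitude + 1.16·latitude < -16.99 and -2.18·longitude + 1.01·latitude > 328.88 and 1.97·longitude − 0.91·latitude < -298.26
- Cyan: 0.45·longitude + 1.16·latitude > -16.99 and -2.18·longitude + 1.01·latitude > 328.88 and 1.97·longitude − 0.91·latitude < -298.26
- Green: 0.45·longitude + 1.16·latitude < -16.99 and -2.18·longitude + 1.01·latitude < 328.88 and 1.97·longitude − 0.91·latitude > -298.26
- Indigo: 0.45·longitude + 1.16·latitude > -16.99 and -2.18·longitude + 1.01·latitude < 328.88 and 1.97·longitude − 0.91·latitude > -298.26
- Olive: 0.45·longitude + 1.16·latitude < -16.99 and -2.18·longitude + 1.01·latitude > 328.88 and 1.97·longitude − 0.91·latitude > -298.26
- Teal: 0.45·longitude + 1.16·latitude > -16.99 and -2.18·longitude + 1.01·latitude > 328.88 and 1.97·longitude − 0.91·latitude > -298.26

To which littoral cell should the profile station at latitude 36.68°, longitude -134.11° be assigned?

Olive

0.45·-134.11 + 1.16·36.68 = -17.801, which is < -16.99
-2.18·-134.11 + 1.01·36.68 = 329.407, which is > 328.88
1.97·-134.11 − 0.91·36.68 = -297.576, which is > -298.26
This sign pattern matches Olive.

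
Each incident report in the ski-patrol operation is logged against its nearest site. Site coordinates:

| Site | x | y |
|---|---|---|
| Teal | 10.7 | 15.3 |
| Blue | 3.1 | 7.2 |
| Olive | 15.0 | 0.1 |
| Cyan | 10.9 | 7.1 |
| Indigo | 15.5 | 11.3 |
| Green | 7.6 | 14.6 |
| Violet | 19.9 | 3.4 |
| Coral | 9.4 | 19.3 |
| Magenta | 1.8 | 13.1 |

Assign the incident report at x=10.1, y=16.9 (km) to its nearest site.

Teal

Squared distances to each site:
Teal: 2.920; Blue: 143.090; Olive: 306.250; Cyan: 96.680; Indigo: 60.520; Green: 11.540; Violet: 278.290; Coral: 6.250; Magenta: 83.330.
Minimum at Teal.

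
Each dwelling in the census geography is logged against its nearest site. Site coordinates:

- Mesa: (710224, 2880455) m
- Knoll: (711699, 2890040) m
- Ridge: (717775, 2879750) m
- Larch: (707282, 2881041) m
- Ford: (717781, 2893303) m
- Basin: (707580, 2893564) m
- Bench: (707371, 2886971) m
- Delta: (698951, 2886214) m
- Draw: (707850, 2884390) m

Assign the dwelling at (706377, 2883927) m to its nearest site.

Squared distances to each site:
Mesa: 26854193.000; Knoll: 65692453.000; Ridge: 147361733.000; Larch: 9148021.000; Ford: 217960592.000; Basin: 94318978.000; Bench: 10253972.000; Delta: 60375845.000; Draw: 2384098.000.
Minimum at Draw.

Draw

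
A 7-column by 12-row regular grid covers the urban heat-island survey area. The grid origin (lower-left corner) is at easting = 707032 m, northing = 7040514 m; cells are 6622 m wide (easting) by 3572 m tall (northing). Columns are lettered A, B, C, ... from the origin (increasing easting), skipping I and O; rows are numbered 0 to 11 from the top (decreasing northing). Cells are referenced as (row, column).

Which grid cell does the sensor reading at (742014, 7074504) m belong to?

Column index: ⌊(742014 − 707032) / 6622⌋ = ⌊5.283⌋ = 5 → column F
Row offset from origin: ⌊(7074504 − 7040514) / 3572⌋ = ⌊9.516⌋ = 9 → row 2 (counted from top)

(2, F)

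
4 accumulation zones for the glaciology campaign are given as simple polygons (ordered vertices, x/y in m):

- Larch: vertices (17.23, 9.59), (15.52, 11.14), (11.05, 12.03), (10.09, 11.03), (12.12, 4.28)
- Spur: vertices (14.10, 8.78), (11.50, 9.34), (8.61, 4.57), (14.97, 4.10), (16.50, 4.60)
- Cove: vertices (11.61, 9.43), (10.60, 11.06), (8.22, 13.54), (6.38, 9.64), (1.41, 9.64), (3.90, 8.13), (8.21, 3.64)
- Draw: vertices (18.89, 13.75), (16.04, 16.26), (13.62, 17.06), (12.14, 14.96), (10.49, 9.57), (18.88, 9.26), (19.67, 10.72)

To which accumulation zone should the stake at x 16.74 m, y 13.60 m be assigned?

Cast a ray rightward from (16.74, 13.60). For each polygon, the edges (by vertex number in listed order) whose endpoints lie on opposite sides of y = 13.60, where each meets that height, and whether that is right or left of the point:
Larch: no edge straddles that height → 0 crossings.
Spur: no edge straddles that height → 0 crossings.
Cove: no edge straddles that height → 0 crossings.
Draw: 4–5 at x≈11.724 (left), 7–1 at x≈18.929 (right) → 1 crossing.
Only Draw has an odd count, so the point is inside Draw.

Draw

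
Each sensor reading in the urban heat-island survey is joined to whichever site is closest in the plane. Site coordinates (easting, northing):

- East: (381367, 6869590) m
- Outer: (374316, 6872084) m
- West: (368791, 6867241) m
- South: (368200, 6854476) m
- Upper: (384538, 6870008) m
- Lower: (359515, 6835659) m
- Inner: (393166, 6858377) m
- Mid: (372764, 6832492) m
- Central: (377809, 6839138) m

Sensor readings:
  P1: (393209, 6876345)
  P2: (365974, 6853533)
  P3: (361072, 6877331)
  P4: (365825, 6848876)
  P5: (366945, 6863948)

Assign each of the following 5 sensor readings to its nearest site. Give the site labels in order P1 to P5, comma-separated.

Upper, South, West, South, West

P1 → Upper (d²=115343810.00)
P2 → South (d²=5844325.00)
P3 → West (d²=161391061.00)
P4 → South (d²=37000625.00)
P5 → West (d²=14251565.00)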